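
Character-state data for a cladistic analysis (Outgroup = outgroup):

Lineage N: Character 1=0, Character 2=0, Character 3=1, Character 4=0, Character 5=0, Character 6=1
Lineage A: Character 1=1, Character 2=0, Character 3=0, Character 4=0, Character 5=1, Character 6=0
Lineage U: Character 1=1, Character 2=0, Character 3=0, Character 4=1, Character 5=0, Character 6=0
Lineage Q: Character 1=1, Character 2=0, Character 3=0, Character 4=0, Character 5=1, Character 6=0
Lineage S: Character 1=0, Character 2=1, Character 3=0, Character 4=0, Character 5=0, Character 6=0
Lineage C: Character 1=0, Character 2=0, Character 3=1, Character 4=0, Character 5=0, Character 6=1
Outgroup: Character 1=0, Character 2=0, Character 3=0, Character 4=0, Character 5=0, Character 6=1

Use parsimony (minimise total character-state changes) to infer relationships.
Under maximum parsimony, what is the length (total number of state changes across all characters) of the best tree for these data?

Character polarity is set by the outgroup: the derived state is whichever differs from the outgroup's state, so for Character 6 the derived state is '0', and for the remaining characters it is '1'.
Only Lineage A, Lineage Q, and Lineage U show the derived state '1' for Character 1, supporting them as a clade.
Character 2 (derived state '1') is unique to Lineage S (autapomorphy; uninformative for grouping).
Only Lineage C and Lineage N show the derived state '1' for Character 3, supporting them as a clade.
Character 4 (derived state '1') is unique to Lineage U (autapomorphy; uninformative for grouping).
Only Lineage A and Lineage Q show the derived state '1' for Character 5, supporting them as a clade.
Only Lineage A, Lineage Q, Lineage S, and Lineage U show the derived state '0' for Character 6, supporting them as a clade.
Most parsimonious ingroup topology: ((Lineage S,((Lineage Q,Lineage A),Lineage U)),(Lineage N,Lineage C)).
Changes per character on this tree: Character 1: 1; Character 2: 1; Character 3: 1; Character 4: 1; Character 5: 1; Character 6: 1.
Total = 6.

6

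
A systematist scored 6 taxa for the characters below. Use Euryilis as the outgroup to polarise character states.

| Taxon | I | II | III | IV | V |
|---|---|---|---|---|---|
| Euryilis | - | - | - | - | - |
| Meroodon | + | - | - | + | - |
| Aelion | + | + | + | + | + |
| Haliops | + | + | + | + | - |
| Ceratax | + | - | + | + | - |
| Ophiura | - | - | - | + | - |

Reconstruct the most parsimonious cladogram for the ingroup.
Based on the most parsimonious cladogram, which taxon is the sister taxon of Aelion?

The outgroup has state '-' for every character, so '+' is the derived state throughout.
Only Aelion, Ceratax, Haliops, and Meroodon show the derived state '+' for I, supporting them as a clade.
Only Aelion and Haliops show the derived state '+' for II, supporting them as a clade.
Only Aelion, Ceratax, and Haliops show the derived state '+' for III, supporting them as a clade.
IV (derived state '+') is shared by all ingroup taxa — unites the whole ingroup.
V: derived state '+' in Aelion only — an autapomorphy, so it tells us nothing about relationships among taxa.
Most parsimonious ingroup topology: ((Meroodon,((Aelion,Haliops),Ceratax)),Ophiura).
Aelion and Haliops form a cherry on this tree, so they are sister taxa.

Haliops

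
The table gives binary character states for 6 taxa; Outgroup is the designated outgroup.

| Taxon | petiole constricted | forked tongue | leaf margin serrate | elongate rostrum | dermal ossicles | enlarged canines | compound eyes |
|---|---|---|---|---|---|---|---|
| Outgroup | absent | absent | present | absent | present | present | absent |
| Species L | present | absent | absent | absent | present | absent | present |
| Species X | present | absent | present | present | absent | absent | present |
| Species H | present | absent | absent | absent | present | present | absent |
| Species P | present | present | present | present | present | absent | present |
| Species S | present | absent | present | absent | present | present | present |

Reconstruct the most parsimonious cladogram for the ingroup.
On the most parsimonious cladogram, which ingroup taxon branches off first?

Species H

Character polarity is set by the outgroup: the derived state is whichever differs from the outgroup's state, so for leaf margin serrate, dermal ossicles, enlarged canines the derived state is 'absent', and for the remaining characters it is 'present'.
petiole constricted (derived state 'present') is shared by all ingroup taxa — unites the whole ingroup.
forked tongue: derived state 'present' in Species P only — an autapomorphy, so it tells us nothing about relationships among taxa.
leaf margin serrate groups Species H and Species L, which is incompatible with the clades supported by the remaining characters; treating it as convergent (homoplasy) costs fewer steps than any alternative tree.
Only Species P and Species X show the derived state 'present' for elongate rostrum, supporting them as a clade.
dermal ossicles: derived state 'absent' in Species X only — an autapomorphy, so it tells us nothing about relationships among taxa.
Only Species L, Species P, and Species X show the derived state 'absent' for enlarged canines, supporting them as a clade.
compound eyes: derived state 'present' in Species L, Species P, Species S, and Species X only — synapomorphy for {Species L, Species P, Species S, Species X}.
Most parsimonious ingroup topology: (((Species L,(Species X,Species P)),Species S),Species H).
Species H is sister to the clade containing all other ingroup taxa, so it is the earliest-diverging (most basal) ingroup lineage.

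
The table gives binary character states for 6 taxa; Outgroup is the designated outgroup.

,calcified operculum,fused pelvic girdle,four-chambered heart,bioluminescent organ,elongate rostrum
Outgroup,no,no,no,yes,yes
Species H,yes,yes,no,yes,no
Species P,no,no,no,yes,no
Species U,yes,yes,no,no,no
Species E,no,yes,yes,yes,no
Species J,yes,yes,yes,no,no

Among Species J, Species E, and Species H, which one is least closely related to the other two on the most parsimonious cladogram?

Species E

Character polarity is set by the outgroup: the derived state is whichever differs from the outgroup's state, so for bioluminescent organ, elongate rostrum the derived state is 'no', and for the remaining characters it is 'yes'.
Only Species H, Species J, and Species U show the derived state 'yes' for calcified operculum, supporting them as a clade.
Only Species E, Species H, Species J, and Species U show the derived state 'yes' for fused pelvic girdle, supporting them as a clade.
four-chambered heart (state 'yes') occurs in Species E and Species J but conflicts with the nesting implied by the other characters — most parsimoniously interpreted as homoplasy.
Only Species J and Species U show the derived state 'no' for bioluminescent organ, supporting them as a clade.
All ingroup taxa share the derived state 'no' for elongate rostrum; it defines the ingroup but does not resolve relationships within it.
Most parsimonious ingroup topology: (((Species H,(Species U,Species J)),Species E),Species P).
Species J and Species H share a more recent common ancestor with each other than either does with Species E, so Species E is the least closely related of the three.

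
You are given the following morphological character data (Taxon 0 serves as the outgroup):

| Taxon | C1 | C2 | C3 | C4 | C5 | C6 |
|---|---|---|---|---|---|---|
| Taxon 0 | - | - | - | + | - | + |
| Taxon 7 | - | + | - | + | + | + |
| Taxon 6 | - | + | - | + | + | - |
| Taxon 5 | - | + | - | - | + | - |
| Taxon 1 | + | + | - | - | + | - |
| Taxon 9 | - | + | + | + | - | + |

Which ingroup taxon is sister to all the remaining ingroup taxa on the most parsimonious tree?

Taxon 9

Character polarity is set by the outgroup: the derived state is whichever differs from the outgroup's state, so for C4, C6 the derived state is '-', and for the remaining characters it is '+'.
C1 (derived state '+') is unique to Taxon 1 (autapomorphy; uninformative for grouping).
All ingroup taxa share the derived state '+' for C2; it defines the ingroup but does not resolve relationships within it.
C3 (derived state '+') is unique to Taxon 9 (autapomorphy; uninformative for grouping).
C4: derived state '-' in Taxon 1 and Taxon 5 only — synapomorphy for {Taxon 1, Taxon 5}.
C5 (derived state '+') is shared by Taxon 1, Taxon 5, Taxon 6, and Taxon 7 — a synapomorphy uniting that clade.
C6: derived state '-' in Taxon 1, Taxon 5, and Taxon 6 only — synapomorphy for {Taxon 1, Taxon 5, Taxon 6}.
Most parsimonious ingroup topology: ((Taxon 7,(Taxon 6,(Taxon 5,Taxon 1))),Taxon 9).
Taxon 9 is sister to the clade containing all other ingroup taxa, so it is the earliest-diverging (most basal) ingroup lineage.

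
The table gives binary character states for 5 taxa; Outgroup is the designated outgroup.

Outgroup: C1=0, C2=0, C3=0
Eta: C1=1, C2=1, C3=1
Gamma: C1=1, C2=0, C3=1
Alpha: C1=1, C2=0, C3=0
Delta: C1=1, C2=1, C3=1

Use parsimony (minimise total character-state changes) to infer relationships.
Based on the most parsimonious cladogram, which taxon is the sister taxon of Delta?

The outgroup has state '0' for every character, so '1' is the derived state throughout.
C1 (derived state '1') is shared by all ingroup taxa — unites the whole ingroup.
Only Delta and Eta show the derived state '1' for C2, supporting them as a clade.
Only Delta, Eta, and Gamma show the derived state '1' for C3, supporting them as a clade.
Most parsimonious ingroup topology: (((Eta,Delta),Gamma),Alpha).
Delta and Eta form a cherry on this tree, so they are sister taxa.

Eta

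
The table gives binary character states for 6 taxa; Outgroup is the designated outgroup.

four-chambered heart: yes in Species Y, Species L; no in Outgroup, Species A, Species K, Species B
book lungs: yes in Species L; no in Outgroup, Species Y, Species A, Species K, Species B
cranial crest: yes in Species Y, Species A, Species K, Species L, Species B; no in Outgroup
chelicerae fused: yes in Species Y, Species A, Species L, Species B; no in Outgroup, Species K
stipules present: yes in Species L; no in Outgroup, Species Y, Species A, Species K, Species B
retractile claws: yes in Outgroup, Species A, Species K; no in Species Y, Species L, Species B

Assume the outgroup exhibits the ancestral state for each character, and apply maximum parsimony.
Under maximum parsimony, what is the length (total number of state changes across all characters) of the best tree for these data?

6

Character polarity is set by the outgroup: the derived state is whichever differs from the outgroup's state, so for retractile claws the derived state is 'no', and for the remaining characters it is 'yes'.
four-chambered heart: derived state 'yes' in Species L and Species Y only — synapomorphy for {Species L, Species Y}.
book lungs: derived state 'yes' in Species L only — an autapomorphy, so it tells us nothing about relationships among taxa.
cranial crest (derived state 'yes') is shared by all ingroup taxa — unites the whole ingroup.
chelicerae fused (derived state 'yes') is shared by Species A, Species B, Species L, and Species Y — a synapomorphy uniting that clade.
stipules present: derived state 'yes' in Species L only — an autapomorphy, so it tells us nothing about relationships among taxa.
retractile claws: derived state 'no' in Species B, Species L, and Species Y only — synapomorphy for {Species B, Species L, Species Y}.
Most parsimonious ingroup topology: ((((Species Y,Species L),Species B),Species A),Species K).
Changes per character on this tree: four-chambered heart: 1; book lungs: 1; cranial crest: 1; chelicerae fused: 1; stipules present: 1; retractile claws: 1.
Total = 6.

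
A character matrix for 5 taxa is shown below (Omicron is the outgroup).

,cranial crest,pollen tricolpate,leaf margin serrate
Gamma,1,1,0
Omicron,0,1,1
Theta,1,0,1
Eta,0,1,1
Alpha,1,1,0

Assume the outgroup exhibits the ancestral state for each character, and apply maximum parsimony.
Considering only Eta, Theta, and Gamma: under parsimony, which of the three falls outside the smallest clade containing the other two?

Eta

Character polarity is set by the outgroup: the derived state is whichever differs from the outgroup's state, so for pollen tricolpate, leaf margin serrate the derived state is '0', and for the remaining characters it is '1'.
Only Alpha, Gamma, and Theta show the derived state '1' for cranial crest, supporting them as a clade.
pollen tricolpate (derived state '0') is unique to Theta (autapomorphy; uninformative for grouping).
leaf margin serrate (derived state '0') is shared by Alpha and Gamma — a synapomorphy uniting that clade.
Most parsimonious ingroup topology: ((Theta,(Gamma,Alpha)),Eta).
Gamma and Theta share a more recent common ancestor with each other than either does with Eta, so Eta is the least closely related of the three.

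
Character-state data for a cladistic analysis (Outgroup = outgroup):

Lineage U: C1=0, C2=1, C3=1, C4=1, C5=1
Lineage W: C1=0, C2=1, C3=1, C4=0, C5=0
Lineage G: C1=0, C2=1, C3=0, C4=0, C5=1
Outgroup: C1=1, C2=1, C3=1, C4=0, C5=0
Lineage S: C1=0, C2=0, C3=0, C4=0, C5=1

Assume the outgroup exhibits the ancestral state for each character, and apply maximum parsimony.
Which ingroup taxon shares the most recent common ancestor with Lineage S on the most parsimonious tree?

Character polarity is set by the outgroup: the derived state is whichever differs from the outgroup's state, so for C1, C2, C3 the derived state is '0', and for the remaining characters it is '1'.
C1 (derived state '0') is shared by all ingroup taxa — unites the whole ingroup.
C2 (derived state '0') is unique to Lineage S (autapomorphy; uninformative for grouping).
C3: derived state '0' in Lineage G and Lineage S only — synapomorphy for {Lineage G, Lineage S}.
C4 (derived state '1') is unique to Lineage U (autapomorphy; uninformative for grouping).
C5 (derived state '1') is shared by Lineage G, Lineage S, and Lineage U — a synapomorphy uniting that clade.
Most parsimonious ingroup topology: (Lineage W,(Lineage U,(Lineage G,Lineage S))).
Lineage S and Lineage G form a cherry on this tree, so they are sister taxa.

Lineage G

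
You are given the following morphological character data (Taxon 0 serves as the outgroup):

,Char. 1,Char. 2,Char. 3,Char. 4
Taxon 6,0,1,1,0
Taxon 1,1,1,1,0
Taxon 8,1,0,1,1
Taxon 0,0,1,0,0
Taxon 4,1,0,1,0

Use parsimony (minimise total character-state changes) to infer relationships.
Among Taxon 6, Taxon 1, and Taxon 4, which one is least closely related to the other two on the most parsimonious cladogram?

Character polarity is set by the outgroup: the derived state is whichever differs from the outgroup's state, so for Char. 2 the derived state is '0', and for the remaining characters it is '1'.
Only Taxon 1, Taxon 4, and Taxon 8 show the derived state '1' for Char. 1, supporting them as a clade.
Only Taxon 4 and Taxon 8 show the derived state '0' for Char. 2, supporting them as a clade.
Char. 3 (derived state '1') is shared by all ingroup taxa — unites the whole ingroup.
Char. 4 (derived state '1') is unique to Taxon 8 (autapomorphy; uninformative for grouping).
Most parsimonious ingroup topology: (((Taxon 8,Taxon 4),Taxon 1),Taxon 6).
Taxon 4 and Taxon 1 share a more recent common ancestor with each other than either does with Taxon 6, so Taxon 6 is the least closely related of the three.

Taxon 6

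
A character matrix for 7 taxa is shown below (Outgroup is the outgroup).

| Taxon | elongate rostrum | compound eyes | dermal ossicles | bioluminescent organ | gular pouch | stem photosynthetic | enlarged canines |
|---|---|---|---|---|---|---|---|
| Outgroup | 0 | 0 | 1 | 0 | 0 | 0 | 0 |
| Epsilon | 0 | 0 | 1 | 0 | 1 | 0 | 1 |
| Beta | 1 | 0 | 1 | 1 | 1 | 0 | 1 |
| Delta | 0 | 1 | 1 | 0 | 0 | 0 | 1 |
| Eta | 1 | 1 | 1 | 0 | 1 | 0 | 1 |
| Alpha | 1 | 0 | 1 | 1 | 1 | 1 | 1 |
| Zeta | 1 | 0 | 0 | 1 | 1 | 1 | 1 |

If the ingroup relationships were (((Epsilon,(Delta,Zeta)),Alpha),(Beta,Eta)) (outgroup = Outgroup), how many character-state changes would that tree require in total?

Map each character onto (((Epsilon,(Delta,Zeta)),Alpha),(Beta,Eta)) (rooted by Outgroup) and count the minimum state changes it requires (Fitch parsimony):
elongate rostrum: 3; compound eyes: 2; dermal ossicles: 1; bioluminescent organ: 3; gular pouch: 2; stem photosynthetic: 2; enlarged canines: 1.
Total tree length = 14.

14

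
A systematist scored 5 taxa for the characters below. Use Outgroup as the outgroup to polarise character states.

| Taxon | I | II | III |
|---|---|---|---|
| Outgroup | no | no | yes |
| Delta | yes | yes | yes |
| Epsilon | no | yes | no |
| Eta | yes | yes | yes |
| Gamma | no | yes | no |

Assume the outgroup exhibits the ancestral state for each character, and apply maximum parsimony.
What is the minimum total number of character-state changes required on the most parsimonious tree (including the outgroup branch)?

3

Character polarity is set by the outgroup: the derived state is whichever differs from the outgroup's state, so for III the derived state is 'no', and for the remaining characters it is 'yes'.
I: derived state 'yes' in Delta and Eta only — synapomorphy for {Delta, Eta}.
II (derived state 'yes') is shared by all ingroup taxa — unites the whole ingroup.
Only Epsilon and Gamma show the derived state 'no' for III, supporting them as a clade.
Most parsimonious ingroup topology: ((Delta,Eta),(Epsilon,Gamma)).
Changes per character on this tree: I: 1; II: 1; III: 1.
Total = 3.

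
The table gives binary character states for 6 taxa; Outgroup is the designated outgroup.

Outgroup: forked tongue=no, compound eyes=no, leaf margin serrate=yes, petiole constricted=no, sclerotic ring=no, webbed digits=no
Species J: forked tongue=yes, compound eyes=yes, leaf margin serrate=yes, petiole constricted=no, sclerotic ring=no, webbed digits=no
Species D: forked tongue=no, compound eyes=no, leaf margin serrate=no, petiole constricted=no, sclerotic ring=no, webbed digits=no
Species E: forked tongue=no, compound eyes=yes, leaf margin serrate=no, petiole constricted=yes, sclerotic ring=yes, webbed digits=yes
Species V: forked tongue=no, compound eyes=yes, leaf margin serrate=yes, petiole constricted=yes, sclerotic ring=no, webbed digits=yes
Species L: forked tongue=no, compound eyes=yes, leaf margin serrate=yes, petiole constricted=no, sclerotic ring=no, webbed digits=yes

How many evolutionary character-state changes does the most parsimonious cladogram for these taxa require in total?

7

Character polarity is set by the outgroup: the derived state is whichever differs from the outgroup's state, so for leaf margin serrate the derived state is 'no', and for the remaining characters it is 'yes'.
forked tongue (derived state 'yes') is unique to Species J (autapomorphy; uninformative for grouping).
Only Species E, Species J, Species L, and Species V show the derived state 'yes' for compound eyes, supporting them as a clade.
leaf margin serrate (state 'no') occurs in Species D and Species E but conflicts with the nesting implied by the other characters — most parsimoniously interpreted as homoplasy.
petiole constricted (derived state 'yes') is shared by Species E and Species V — a synapomorphy uniting that clade.
sclerotic ring (derived state 'yes') is unique to Species E (autapomorphy; uninformative for grouping).
webbed digits: derived state 'yes' in Species E, Species L, and Species V only — synapomorphy for {Species E, Species L, Species V}.
Most parsimonious ingroup topology: ((Species J,((Species E,Species V),Species L)),Species D).
Changes per character on this tree: forked tongue: 1; compound eyes: 1; leaf margin serrate: 2; petiole constricted: 1; sclerotic ring: 1; webbed digits: 1.
Total = 7.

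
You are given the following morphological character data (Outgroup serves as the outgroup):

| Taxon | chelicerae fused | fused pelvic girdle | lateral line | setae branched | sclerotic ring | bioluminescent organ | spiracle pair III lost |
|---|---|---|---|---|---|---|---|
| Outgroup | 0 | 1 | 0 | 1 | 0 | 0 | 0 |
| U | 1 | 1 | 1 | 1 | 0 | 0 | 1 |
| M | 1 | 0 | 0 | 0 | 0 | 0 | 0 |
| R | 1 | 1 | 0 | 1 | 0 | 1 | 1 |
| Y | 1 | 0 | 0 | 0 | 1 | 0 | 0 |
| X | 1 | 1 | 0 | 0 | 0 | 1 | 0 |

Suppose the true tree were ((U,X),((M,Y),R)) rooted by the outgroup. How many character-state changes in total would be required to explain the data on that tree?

10

Map each character onto ((U,X),((M,Y),R)) (rooted by Outgroup) and count the minimum state changes it requires (Fitch parsimony):
chelicerae fused: 1; fused pelvic girdle: 1; lateral line: 1; setae branched: 2; sclerotic ring: 1; bioluminescent organ: 2; spiracle pair III lost: 2.
Total tree length = 10.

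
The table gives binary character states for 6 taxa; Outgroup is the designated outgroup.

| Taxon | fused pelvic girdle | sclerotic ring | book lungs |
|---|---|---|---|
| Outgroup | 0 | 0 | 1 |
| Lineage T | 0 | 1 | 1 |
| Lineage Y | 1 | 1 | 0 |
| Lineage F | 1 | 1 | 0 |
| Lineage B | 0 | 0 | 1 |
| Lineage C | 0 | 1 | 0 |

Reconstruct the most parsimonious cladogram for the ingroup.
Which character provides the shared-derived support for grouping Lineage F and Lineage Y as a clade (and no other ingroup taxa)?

fused pelvic girdle

Character polarity is set by the outgroup: the derived state is whichever differs from the outgroup's state, so for book lungs the derived state is '0', and for the remaining characters it is '1'.
fused pelvic girdle (derived state '1') is shared by Lineage F and Lineage Y — a synapomorphy uniting that clade.
Only Lineage C, Lineage F, Lineage T, and Lineage Y show the derived state '1' for sclerotic ring, supporting them as a clade.
Only Lineage C, Lineage F, and Lineage Y show the derived state '0' for book lungs, supporting them as a clade.
Most parsimonious ingroup topology: ((Lineage T,((Lineage Y,Lineage F),Lineage C)),Lineage B).
The clade {Lineage F, Lineage Y} is supported by fused pelvic girdle: its derived state '1' occurs in exactly those taxa and in no other taxon (including the outgroup).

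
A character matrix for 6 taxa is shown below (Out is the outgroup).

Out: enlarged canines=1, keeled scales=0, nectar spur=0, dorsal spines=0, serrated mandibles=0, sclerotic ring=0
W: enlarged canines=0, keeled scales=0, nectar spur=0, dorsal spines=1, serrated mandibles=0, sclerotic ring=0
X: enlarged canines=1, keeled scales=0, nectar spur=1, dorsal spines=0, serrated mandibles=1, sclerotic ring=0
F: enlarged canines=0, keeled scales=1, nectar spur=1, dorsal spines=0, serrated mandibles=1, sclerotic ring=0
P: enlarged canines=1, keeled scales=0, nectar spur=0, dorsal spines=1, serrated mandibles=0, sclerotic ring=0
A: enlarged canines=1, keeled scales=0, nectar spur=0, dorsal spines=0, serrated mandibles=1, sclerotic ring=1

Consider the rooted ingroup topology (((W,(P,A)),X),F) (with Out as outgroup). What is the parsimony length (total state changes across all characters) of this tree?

11

Map each character onto (((W,(P,A)),X),F) (rooted by Out) and count the minimum state changes it requires (Fitch parsimony):
enlarged canines: 2; keeled scales: 1; nectar spur: 2; dorsal spines: 2; serrated mandibles: 3; sclerotic ring: 1.
Total tree length = 11.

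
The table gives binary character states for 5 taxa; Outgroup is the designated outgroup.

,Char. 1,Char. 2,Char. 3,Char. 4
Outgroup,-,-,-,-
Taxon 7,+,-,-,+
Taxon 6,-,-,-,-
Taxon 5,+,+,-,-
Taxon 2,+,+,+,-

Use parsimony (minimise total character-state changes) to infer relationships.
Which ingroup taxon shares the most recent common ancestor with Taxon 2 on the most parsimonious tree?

The outgroup has state '-' for every character, so '+' is the derived state throughout.
Char. 1 (derived state '+') is shared by Taxon 2, Taxon 5, and Taxon 7 — a synapomorphy uniting that clade.
Char. 2 (derived state '+') is shared by Taxon 2 and Taxon 5 — a synapomorphy uniting that clade.
Char. 3 (derived state '+') is unique to Taxon 2 (autapomorphy; uninformative for grouping).
Char. 4: derived state '+' in Taxon 7 only — an autapomorphy, so it tells us nothing about relationships among taxa.
Most parsimonious ingroup topology: ((Taxon 7,(Taxon 5,Taxon 2)),Taxon 6).
Taxon 2 and Taxon 5 form a cherry on this tree, so they are sister taxa.

Taxon 5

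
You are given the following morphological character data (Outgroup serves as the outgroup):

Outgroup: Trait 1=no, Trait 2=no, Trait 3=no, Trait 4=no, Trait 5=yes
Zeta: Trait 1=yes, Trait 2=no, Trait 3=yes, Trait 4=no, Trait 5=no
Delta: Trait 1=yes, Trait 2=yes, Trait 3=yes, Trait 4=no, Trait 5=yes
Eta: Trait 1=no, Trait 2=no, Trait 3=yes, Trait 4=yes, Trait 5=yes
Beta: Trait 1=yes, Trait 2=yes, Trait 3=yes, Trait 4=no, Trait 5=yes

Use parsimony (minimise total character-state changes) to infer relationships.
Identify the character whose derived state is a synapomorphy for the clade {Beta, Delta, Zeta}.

Character polarity is set by the outgroup: the derived state is whichever differs from the outgroup's state, so for Trait 5 the derived state is 'no', and for the remaining characters it is 'yes'.
Only Beta, Delta, and Zeta show the derived state 'yes' for Trait 1, supporting them as a clade.
Only Beta and Delta show the derived state 'yes' for Trait 2, supporting them as a clade.
All ingroup taxa share the derived state 'yes' for Trait 3; it defines the ingroup but does not resolve relationships within it.
Trait 4 (derived state 'yes') is unique to Eta (autapomorphy; uninformative for grouping).
Trait 5: derived state 'no' in Zeta only — an autapomorphy, so it tells us nothing about relationships among taxa.
Most parsimonious ingroup topology: ((Zeta,(Delta,Beta)),Eta).
The clade {Beta, Delta, Zeta} is supported by Trait 1: its derived state 'yes' occurs in exactly those taxa and in no other taxon (including the outgroup).

Trait 1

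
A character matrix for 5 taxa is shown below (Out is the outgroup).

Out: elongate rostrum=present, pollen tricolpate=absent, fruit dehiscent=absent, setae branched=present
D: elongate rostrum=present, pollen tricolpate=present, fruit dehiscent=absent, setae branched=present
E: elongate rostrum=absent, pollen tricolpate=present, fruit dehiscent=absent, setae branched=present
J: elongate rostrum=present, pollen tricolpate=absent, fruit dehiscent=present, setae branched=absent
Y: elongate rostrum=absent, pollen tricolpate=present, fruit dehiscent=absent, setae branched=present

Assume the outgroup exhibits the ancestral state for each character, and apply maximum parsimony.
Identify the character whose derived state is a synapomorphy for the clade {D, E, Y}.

pollen tricolpate

Character polarity is set by the outgroup: the derived state is whichever differs from the outgroup's state, so for elongate rostrum, setae branched the derived state is 'absent', and for the remaining characters it is 'present'.
elongate rostrum (derived state 'absent') is shared by E and Y — a synapomorphy uniting that clade.
Only D, E, and Y show the derived state 'present' for pollen tricolpate, supporting them as a clade.
fruit dehiscent: derived state 'present' in J only — an autapomorphy, so it tells us nothing about relationships among taxa.
setae branched: derived state 'absent' in J only — an autapomorphy, so it tells us nothing about relationships among taxa.
Most parsimonious ingroup topology: ((D,(E,Y)),J).
The clade {D, E, Y} is supported by pollen tricolpate: its derived state 'present' occurs in exactly those taxa and in no other taxon (including the outgroup).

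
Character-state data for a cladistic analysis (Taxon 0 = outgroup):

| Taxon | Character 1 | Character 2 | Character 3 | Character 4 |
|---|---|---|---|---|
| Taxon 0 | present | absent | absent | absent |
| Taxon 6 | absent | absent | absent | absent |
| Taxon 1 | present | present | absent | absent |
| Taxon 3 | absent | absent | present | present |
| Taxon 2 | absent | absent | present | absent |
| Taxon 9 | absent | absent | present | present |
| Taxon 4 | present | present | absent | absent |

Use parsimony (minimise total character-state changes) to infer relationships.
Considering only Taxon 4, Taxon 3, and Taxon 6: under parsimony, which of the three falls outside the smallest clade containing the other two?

Character polarity is set by the outgroup: the derived state is whichever differs from the outgroup's state, so for Character 1 the derived state is 'absent', and for the remaining characters it is 'present'.
Character 1 (derived state 'absent') is shared by Taxon 2, Taxon 3, Taxon 6, and Taxon 9 — a synapomorphy uniting that clade.
Only Taxon 1 and Taxon 4 show the derived state 'present' for Character 2, supporting them as a clade.
Only Taxon 2, Taxon 3, and Taxon 9 show the derived state 'present' for Character 3, supporting them as a clade.
Only Taxon 3 and Taxon 9 show the derived state 'present' for Character 4, supporting them as a clade.
Most parsimonious ingroup topology: ((Taxon 6,((Taxon 3,Taxon 9),Taxon 2)),(Taxon 1,Taxon 4)).
Taxon 3 and Taxon 6 share a more recent common ancestor with each other than either does with Taxon 4, so Taxon 4 is the least closely related of the three.

Taxon 4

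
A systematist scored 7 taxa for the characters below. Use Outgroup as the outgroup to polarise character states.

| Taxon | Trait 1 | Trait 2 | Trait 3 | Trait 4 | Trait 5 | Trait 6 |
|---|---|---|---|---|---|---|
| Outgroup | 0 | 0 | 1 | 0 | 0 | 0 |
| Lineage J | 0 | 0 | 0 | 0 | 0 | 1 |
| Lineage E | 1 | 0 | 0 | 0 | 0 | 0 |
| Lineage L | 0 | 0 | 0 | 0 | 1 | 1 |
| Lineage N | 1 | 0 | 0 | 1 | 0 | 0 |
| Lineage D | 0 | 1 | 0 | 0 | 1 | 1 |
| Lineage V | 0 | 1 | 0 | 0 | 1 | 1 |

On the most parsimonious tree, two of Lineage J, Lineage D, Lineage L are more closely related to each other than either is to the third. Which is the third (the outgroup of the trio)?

Lineage J

Character polarity is set by the outgroup: the derived state is whichever differs from the outgroup's state, so for Trait 3 the derived state is '0', and for the remaining characters it is '1'.
Trait 1 (derived state '1') is shared by Lineage E and Lineage N — a synapomorphy uniting that clade.
Trait 2 (derived state '1') is shared by Lineage D and Lineage V — a synapomorphy uniting that clade.
All ingroup taxa share the derived state '0' for Trait 3; it defines the ingroup but does not resolve relationships within it.
Trait 4: derived state '1' in Lineage N only — an autapomorphy, so it tells us nothing about relationships among taxa.
Trait 5 (derived state '1') is shared by Lineage D, Lineage L, and Lineage V — a synapomorphy uniting that clade.
Only Lineage D, Lineage J, Lineage L, and Lineage V show the derived state '1' for Trait 6, supporting them as a clade.
Most parsimonious ingroup topology: ((Lineage J,(Lineage L,(Lineage D,Lineage V))),(Lineage E,Lineage N)).
Lineage L and Lineage D share a more recent common ancestor with each other than either does with Lineage J, so Lineage J is the least closely related of the three.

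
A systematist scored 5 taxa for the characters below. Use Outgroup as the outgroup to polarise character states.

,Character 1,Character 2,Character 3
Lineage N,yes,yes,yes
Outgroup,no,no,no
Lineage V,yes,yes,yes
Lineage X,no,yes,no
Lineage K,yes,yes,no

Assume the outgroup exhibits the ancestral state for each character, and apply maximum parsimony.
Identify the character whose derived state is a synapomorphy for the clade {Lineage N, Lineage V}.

Character 3

The outgroup has state 'no' for every character, so 'yes' is the derived state throughout.
Character 1 (derived state 'yes') is shared by Lineage K, Lineage N, and Lineage V — a synapomorphy uniting that clade.
All ingroup taxa share the derived state 'yes' for Character 2; it defines the ingroup but does not resolve relationships within it.
Only Lineage N and Lineage V show the derived state 'yes' for Character 3, supporting them as a clade.
Most parsimonious ingroup topology: ((Lineage K,(Lineage N,Lineage V)),Lineage X).
The clade {Lineage N, Lineage V} is supported by Character 3: its derived state 'yes' occurs in exactly those taxa and in no other taxon (including the outgroup).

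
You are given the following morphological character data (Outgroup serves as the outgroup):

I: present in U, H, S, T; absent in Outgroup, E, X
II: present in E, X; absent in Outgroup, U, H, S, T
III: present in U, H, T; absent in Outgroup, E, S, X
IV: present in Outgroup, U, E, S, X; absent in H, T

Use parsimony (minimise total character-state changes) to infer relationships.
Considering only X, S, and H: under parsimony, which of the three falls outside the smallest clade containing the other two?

Character polarity is set by the outgroup: the derived state is whichever differs from the outgroup's state, so for IV the derived state is 'absent', and for the remaining characters it is 'present'.
I (derived state 'present') is shared by H, S, T, and U — a synapomorphy uniting that clade.
II: derived state 'present' in E and X only — synapomorphy for {E, X}.
III (derived state 'present') is shared by H, T, and U — a synapomorphy uniting that clade.
Only H and T show the derived state 'absent' for IV, supporting them as a clade.
Most parsimonious ingroup topology: (((U,(H,T)),S),(E,X)).
S and H share a more recent common ancestor with each other than either does with X, so X is the least closely related of the three.

X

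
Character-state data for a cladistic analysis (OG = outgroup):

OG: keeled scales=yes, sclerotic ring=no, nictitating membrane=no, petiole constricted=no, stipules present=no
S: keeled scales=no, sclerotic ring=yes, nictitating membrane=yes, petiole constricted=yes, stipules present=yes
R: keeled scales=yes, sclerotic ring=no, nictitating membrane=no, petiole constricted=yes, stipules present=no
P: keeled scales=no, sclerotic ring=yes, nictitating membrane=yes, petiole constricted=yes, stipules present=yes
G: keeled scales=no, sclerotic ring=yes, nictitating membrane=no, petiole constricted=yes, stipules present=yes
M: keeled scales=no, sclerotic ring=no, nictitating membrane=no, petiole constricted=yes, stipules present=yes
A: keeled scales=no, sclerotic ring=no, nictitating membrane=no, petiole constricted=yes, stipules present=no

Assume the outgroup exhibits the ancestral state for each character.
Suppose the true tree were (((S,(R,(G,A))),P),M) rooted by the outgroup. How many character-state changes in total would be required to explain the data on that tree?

Map each character onto (((S,(R,(G,A))),P),M) (rooted by OG) and count the minimum state changes it requires (Fitch parsimony):
keeled scales: 2; sclerotic ring: 3; nictitating membrane: 2; petiole constricted: 1; stipules present: 3.
Total tree length = 11.

11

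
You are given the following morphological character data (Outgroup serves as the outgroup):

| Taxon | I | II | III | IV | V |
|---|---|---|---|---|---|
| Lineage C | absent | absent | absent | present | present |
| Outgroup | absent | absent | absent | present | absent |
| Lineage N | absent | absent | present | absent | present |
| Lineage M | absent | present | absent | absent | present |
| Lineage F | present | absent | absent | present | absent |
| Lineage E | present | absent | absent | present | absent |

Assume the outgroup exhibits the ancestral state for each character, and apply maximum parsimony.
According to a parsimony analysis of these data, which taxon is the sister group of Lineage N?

Lineage M

Character polarity is set by the outgroup: the derived state is whichever differs from the outgroup's state, so for IV the derived state is 'absent', and for the remaining characters it is 'present'.
Only Lineage E and Lineage F show the derived state 'present' for I, supporting them as a clade.
II (derived state 'present') is unique to Lineage M (autapomorphy; uninformative for grouping).
III (derived state 'present') is unique to Lineage N (autapomorphy; uninformative for grouping).
IV (derived state 'absent') is shared by Lineage M and Lineage N — a synapomorphy uniting that clade.
V (derived state 'present') is shared by Lineage C, Lineage M, and Lineage N — a synapomorphy uniting that clade.
Most parsimonious ingroup topology: ((Lineage E,Lineage F),((Lineage M,Lineage N),Lineage C)).
Lineage N and Lineage M form a cherry on this tree, so they are sister taxa.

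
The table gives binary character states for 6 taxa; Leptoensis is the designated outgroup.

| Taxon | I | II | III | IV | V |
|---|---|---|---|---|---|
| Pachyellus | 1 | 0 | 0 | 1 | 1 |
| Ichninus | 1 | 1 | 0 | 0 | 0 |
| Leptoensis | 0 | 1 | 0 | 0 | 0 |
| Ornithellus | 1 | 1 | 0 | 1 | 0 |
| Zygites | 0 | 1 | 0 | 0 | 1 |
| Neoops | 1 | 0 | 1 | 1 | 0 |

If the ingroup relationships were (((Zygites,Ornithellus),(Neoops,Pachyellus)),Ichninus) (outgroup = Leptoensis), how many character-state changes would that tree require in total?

Map each character onto (((Zygites,Ornithellus),(Neoops,Pachyellus)),Ichninus) (rooted by Leptoensis) and count the minimum state changes it requires (Fitch parsimony):
I: 2; II: 1; III: 1; IV: 2; V: 2.
Total tree length = 8.

8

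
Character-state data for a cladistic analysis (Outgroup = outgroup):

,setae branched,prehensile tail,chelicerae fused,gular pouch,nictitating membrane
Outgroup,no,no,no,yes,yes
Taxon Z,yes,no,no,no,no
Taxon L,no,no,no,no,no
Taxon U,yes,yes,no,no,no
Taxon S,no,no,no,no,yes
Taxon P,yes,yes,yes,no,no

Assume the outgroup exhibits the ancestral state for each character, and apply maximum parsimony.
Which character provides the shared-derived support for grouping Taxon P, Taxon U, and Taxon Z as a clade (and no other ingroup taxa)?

setae branched

Character polarity is set by the outgroup: the derived state is whichever differs from the outgroup's state, so for gular pouch, nictitating membrane the derived state is 'no', and for the remaining characters it is 'yes'.
Only Taxon P, Taxon U, and Taxon Z show the derived state 'yes' for setae branched, supporting them as a clade.
prehensile tail (derived state 'yes') is shared by Taxon P and Taxon U — a synapomorphy uniting that clade.
chelicerae fused: derived state 'yes' in Taxon P only — an autapomorphy, so it tells us nothing about relationships among taxa.
gular pouch (derived state 'no') is shared by all ingroup taxa — unites the whole ingroup.
Only Taxon L, Taxon P, Taxon U, and Taxon Z show the derived state 'no' for nictitating membrane, supporting them as a clade.
Most parsimonious ingroup topology: (((Taxon Z,(Taxon U,Taxon P)),Taxon L),Taxon S).
The clade {Taxon P, Taxon U, Taxon Z} is supported by setae branched: its derived state 'yes' occurs in exactly those taxa and in no other taxon (including the outgroup).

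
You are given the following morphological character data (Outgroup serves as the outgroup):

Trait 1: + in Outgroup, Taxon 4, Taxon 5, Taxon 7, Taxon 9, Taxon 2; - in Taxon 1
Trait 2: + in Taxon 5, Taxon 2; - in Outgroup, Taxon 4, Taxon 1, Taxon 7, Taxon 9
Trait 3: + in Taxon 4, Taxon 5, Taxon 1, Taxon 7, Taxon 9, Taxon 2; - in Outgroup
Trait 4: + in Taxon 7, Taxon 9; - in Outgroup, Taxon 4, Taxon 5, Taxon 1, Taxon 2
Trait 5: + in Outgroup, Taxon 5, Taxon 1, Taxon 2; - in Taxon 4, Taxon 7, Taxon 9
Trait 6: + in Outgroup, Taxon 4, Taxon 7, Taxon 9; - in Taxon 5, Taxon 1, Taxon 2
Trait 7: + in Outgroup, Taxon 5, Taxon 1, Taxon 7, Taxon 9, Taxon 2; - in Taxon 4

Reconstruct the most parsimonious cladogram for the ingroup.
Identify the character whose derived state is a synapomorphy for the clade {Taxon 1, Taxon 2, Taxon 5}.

Character polarity is set by the outgroup: the derived state is whichever differs from the outgroup's state, so for Trait 1, Trait 5, Trait 6, Trait 7 the derived state is '-', and for the remaining characters it is '+'.
Trait 1: derived state '-' in Taxon 1 only — an autapomorphy, so it tells us nothing about relationships among taxa.
Trait 2: derived state '+' in Taxon 2 and Taxon 5 only — synapomorphy for {Taxon 2, Taxon 5}.
Trait 3 (derived state '+') is shared by all ingroup taxa — unites the whole ingroup.
Trait 4 (derived state '+') is shared by Taxon 7 and Taxon 9 — a synapomorphy uniting that clade.
Only Taxon 4, Taxon 7, and Taxon 9 show the derived state '-' for Trait 5, supporting them as a clade.
Trait 6: derived state '-' in Taxon 1, Taxon 2, and Taxon 5 only — synapomorphy for {Taxon 1, Taxon 2, Taxon 5}.
Trait 7: derived state '-' in Taxon 4 only — an autapomorphy, so it tells us nothing about relationships among taxa.
Most parsimonious ingroup topology: ((Taxon 4,(Taxon 7,Taxon 9)),((Taxon 5,Taxon 2),Taxon 1)).
The clade {Taxon 1, Taxon 2, Taxon 5} is supported by Trait 6: its derived state '-' occurs in exactly those taxa and in no other taxon (including the outgroup).

Trait 6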